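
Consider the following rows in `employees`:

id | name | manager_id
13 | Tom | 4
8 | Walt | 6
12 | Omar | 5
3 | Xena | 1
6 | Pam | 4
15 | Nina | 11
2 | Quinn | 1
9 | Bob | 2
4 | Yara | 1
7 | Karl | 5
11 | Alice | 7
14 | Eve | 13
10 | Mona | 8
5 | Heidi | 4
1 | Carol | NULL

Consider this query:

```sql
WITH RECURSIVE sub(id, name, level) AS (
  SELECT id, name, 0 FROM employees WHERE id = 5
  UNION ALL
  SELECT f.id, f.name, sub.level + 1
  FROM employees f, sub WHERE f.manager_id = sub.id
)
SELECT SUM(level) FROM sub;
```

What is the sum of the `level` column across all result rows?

7

Base: id=5 (Heidi) at level 0.
Iteration 1: rows with manager_id in {5} -> Karl (id 7, level 1), Omar (id 12, level 1).
Iteration 2: rows with manager_id in {7,12} -> Alice (id 11, level 2).
Iteration 3: rows with manager_id in {11} -> Nina (id 15, level 3).
Iteration 4: no rows with manager_id in {15}; recursion stops.
SUM(level) = 0 + 1 + 1 + 2 + 3 = 7.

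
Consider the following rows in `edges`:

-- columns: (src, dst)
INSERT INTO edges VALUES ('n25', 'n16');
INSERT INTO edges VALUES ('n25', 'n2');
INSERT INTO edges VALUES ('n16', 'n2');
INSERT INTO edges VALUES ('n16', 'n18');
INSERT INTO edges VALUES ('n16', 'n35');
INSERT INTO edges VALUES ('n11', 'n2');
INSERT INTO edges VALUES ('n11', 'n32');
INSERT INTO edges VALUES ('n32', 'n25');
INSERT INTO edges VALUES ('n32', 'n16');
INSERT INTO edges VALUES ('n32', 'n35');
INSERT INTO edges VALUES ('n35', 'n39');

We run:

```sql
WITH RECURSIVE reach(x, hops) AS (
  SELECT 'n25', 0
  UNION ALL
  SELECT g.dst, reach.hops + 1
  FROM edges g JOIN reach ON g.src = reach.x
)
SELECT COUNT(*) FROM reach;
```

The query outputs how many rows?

Base: (n25, hops=0).
Iteration 1: edges from {n25} -> (n16, hops=1), (n2, hops=1).
Iteration 2: edges from {n16,n2} -> (n18, hops=2), (n2, hops=2), (n35, hops=2).
Iteration 3: edges from {n18,n2,n35} -> (n39, hops=3).
Iteration 4: no outgoing edges from {n39}; recursion stops.
Total rows emitted: 7.

7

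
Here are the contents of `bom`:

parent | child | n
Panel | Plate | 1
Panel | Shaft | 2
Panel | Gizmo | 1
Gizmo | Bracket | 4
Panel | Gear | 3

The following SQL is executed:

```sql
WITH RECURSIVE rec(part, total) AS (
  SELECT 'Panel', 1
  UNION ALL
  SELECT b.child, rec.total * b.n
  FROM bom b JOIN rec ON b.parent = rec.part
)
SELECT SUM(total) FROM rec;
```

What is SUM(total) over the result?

Base: (Panel, total=1).
Iteration 1: components of {Panel} -> Gear = 1*3 = 3, Gizmo = 1*1 = 1, Plate = 1*1 = 1, Shaft = 1*2 = 2.
Iteration 2: components of {Gear,Gizmo,Plate,Shaft} -> Bracket = 1*4 = 4.
Iteration 3: no further components; recursion stops.
SUM(total) = 1 + 1 + 2 + 1 + 3 + 4 = 12.

12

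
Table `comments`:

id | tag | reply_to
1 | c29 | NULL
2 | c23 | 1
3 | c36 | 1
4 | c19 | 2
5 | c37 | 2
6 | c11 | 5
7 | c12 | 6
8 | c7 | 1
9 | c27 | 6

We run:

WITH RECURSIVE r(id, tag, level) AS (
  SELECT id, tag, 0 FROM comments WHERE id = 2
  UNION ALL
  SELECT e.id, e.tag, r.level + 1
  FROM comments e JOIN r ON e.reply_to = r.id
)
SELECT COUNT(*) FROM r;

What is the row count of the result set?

Base: id=2 (c23) at level 0.
Iteration 1: rows with reply_to in {2} -> c19 (id 4, level 1), c37 (id 5, level 1).
Iteration 2: rows with reply_to in {4,5} -> c11 (id 6, level 2).
Iteration 3: rows with reply_to in {6} -> c12 (id 7, level 3), c27 (id 9, level 3).
Iteration 4: no rows with reply_to in {7,9}; recursion stops.
Total rows emitted: 6.

6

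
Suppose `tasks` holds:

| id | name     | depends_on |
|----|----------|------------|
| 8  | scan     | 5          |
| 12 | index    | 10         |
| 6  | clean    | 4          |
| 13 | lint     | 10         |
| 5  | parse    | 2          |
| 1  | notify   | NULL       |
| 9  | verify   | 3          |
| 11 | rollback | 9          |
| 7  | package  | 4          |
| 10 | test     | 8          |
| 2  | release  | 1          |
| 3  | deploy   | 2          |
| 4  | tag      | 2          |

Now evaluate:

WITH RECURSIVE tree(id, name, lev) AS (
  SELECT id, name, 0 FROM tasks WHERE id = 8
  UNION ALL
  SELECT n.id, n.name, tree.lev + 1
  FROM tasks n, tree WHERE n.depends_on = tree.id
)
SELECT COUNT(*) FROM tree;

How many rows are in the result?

4

Base: id=8 (scan) at lev 0.
Iteration 1: rows with depends_on in {8} -> test (id 10, lev 1).
Iteration 2: rows with depends_on in {10} -> index (id 12, lev 2), lint (id 13, lev 2).
Iteration 3: no rows with depends_on in {12,13}; recursion stops.
Total rows emitted: 4.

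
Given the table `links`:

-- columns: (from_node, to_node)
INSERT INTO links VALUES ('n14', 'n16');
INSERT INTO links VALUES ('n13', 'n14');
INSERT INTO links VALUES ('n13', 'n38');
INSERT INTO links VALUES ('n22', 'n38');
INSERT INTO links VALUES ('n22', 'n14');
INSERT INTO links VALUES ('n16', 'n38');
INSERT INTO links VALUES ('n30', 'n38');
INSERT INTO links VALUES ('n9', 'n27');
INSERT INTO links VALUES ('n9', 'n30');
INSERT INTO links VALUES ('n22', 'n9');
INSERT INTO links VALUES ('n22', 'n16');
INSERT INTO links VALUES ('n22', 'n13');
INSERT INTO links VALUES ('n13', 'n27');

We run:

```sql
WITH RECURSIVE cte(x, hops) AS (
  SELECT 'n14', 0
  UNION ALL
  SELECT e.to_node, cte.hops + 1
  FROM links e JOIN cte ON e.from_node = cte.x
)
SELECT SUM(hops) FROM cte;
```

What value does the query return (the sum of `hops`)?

Base: (n14, hops=0).
Iteration 1: edges from {n14} -> (n16, hops=1).
Iteration 2: edges from {n16} -> (n38, hops=2).
Iteration 3: no outgoing edges from {n38}; recursion stops.
SUM(hops) = 0 + 1 + 2 = 3.

3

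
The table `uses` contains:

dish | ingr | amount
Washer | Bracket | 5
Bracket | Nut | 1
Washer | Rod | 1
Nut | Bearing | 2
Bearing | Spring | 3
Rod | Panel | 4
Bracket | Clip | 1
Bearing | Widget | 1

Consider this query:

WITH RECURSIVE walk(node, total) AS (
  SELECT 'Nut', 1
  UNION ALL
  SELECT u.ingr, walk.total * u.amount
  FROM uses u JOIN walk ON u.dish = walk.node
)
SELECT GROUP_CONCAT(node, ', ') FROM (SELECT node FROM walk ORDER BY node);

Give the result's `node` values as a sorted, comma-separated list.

Bearing, Nut, Spring, Widget

Base: (Nut, total=1).
Iteration 1: components of {Nut} -> Bearing = 1*2 = 2.
Iteration 2: components of {Bearing} -> Spring = 2*3 = 6, Widget = 2*1 = 2.
Iteration 3: no further components; recursion stops.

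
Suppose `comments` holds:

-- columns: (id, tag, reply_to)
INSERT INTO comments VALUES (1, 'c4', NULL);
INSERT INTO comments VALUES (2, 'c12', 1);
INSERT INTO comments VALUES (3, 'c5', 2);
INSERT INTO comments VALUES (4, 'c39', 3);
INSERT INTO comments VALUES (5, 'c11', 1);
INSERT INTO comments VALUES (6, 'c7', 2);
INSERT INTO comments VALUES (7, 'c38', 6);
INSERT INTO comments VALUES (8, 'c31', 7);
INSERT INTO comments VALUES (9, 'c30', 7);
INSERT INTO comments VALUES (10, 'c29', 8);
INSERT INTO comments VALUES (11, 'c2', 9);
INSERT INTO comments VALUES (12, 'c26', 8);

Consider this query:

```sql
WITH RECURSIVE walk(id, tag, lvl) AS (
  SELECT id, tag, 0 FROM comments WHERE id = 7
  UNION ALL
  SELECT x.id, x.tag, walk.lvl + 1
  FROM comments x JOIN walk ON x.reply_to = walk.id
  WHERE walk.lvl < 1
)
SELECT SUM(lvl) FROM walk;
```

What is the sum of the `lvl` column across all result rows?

2

Base: id=7 (c38) at lvl 0.
Iteration 1: rows with reply_to in {7} -> c31 (id 8, lvl 1), c30 (id 9, lvl 1).
Iteration 2: lvl < 1 fails for all current rows; recursion stops.
SUM(lvl) = 0 + 1 + 1 = 2.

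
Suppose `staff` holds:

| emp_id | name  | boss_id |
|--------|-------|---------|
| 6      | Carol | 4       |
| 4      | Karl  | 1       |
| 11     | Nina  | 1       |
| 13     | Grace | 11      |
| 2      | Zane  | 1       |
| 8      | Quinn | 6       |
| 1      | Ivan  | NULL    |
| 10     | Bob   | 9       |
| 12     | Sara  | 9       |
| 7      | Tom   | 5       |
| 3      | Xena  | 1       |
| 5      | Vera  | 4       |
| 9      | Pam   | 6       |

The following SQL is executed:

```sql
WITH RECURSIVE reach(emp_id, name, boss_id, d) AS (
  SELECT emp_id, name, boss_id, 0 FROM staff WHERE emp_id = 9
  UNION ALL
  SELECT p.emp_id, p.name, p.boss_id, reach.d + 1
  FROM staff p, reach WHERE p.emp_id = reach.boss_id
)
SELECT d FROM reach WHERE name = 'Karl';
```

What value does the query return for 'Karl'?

Base: emp_id=9 (Pam), boss_id=6, d 0.
Iteration 1: join on emp_id=6 -> Carol (id 6, boss_id=4, d 1).
Iteration 2: join on emp_id=4 -> Karl (id 4, boss_id=1, d 2).
Iteration 3: join on emp_id=1 -> Ivan (id 1, boss_id=NULL, d 3).
Iteration 4: boss_id is NULL; no match; recursion stops.

2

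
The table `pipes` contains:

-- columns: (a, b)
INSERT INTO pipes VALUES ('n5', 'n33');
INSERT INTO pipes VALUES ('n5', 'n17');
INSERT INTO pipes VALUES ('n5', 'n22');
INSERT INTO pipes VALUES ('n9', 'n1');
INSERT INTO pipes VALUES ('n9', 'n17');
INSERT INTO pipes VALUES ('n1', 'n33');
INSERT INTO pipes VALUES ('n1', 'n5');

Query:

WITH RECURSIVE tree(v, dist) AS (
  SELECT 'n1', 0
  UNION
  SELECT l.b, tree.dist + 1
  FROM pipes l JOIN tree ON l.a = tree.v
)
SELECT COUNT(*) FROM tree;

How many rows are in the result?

6

Base: (n1, dist=0).
Iteration 1: edges from {n1} -> (n33, dist=1), (n5, dist=1).
Iteration 2: edges from {n33,n5} -> (n17, dist=2), (n22, dist=2), (n33, dist=2).
Iteration 3: no outgoing edges from {n17,n22,n33}; recursion stops.
Total rows emitted: 6.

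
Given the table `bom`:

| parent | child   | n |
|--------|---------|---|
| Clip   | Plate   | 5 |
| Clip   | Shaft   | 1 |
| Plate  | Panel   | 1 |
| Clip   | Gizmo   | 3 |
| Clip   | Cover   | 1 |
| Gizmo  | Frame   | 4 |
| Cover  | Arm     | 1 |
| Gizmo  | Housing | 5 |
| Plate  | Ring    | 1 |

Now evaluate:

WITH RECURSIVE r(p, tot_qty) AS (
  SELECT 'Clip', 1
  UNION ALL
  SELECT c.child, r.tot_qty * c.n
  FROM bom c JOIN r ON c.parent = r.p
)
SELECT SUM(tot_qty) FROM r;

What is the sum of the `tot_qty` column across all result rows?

49

Base: (Clip, tot_qty=1).
Iteration 1: components of {Clip} -> Cover = 1*1 = 1, Gizmo = 1*3 = 3, Plate = 1*5 = 5, Shaft = 1*1 = 1.
Iteration 2: components of {Cover,Gizmo,Plate,Shaft} -> Arm = 1*1 = 1, Frame = 3*4 = 12, Housing = 3*5 = 15, Panel = 5*1 = 5, Ring = 5*1 = 5.
Iteration 3: no further components; recursion stops.
SUM(tot_qty) = 1 + 5 + 1 + 3 + 1 + 5 + 5 + 12 + 15 + 1 = 49.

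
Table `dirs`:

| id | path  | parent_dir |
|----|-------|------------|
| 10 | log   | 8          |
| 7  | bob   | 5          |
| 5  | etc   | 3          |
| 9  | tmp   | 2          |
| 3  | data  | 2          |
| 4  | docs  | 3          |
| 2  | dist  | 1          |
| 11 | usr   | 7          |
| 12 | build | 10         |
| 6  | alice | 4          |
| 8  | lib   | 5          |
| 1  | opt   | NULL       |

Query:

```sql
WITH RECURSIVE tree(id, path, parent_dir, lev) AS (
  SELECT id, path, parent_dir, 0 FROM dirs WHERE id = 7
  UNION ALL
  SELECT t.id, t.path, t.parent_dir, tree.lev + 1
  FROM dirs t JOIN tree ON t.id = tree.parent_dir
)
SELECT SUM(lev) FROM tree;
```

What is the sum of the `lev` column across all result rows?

Base: id=7 (bob), parent_dir=5, lev 0.
Iteration 1: join on id=5 -> etc (id 5, parent_dir=3, lev 1).
Iteration 2: join on id=3 -> data (id 3, parent_dir=2, lev 2).
Iteration 3: join on id=2 -> dist (id 2, parent_dir=1, lev 3).
Iteration 4: join on id=1 -> opt (id 1, parent_dir=NULL, lev 4).
Iteration 5: parent_dir is NULL; no match; recursion stops.
SUM(lev) = 0 + 1 + 2 + 3 + 4 = 10.

10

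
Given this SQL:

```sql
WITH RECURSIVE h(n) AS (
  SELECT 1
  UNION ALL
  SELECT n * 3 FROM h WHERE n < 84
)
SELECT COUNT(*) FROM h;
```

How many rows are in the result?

6

Base: n=1.
Iteration 1: 1 < 84 holds -> n = 1 * 3 = 3.
Iteration 2: 3 < 84 holds -> n = 3 * 3 = 9.
Iteration 3: 9 < 84 holds -> n = 9 * 3 = 27.
Iteration 4: 27 < 84 holds -> n = 27 * 3 = 81.
Iteration 5: 81 < 84 holds -> n = 81 * 3 = 243.
Iteration 6: 243 < 84 fails; recursion stops.
Total rows emitted: 6.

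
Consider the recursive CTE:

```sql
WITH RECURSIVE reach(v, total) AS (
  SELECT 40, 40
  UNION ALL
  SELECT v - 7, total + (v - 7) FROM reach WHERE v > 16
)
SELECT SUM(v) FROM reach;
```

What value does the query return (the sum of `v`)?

Base: v=40, total=40.
Iteration 1: 40 > 16 holds -> v = 40 - 7 = 33, total = 40 + 33 = 73.
Iteration 2: 33 > 16 holds -> v = 33 - 7 = 26, total = 73 + 26 = 99.
Iteration 3: 26 > 16 holds -> v = 26 - 7 = 19, total = 99 + 19 = 118.
Iteration 4: 19 > 16 holds -> v = 19 - 7 = 12, total = 118 + 12 = 130.
Iteration 5: 12 > 16 fails; recursion stops.
SUM(v) = 40 + 33 + 26 + 19 + 12 = 130.

130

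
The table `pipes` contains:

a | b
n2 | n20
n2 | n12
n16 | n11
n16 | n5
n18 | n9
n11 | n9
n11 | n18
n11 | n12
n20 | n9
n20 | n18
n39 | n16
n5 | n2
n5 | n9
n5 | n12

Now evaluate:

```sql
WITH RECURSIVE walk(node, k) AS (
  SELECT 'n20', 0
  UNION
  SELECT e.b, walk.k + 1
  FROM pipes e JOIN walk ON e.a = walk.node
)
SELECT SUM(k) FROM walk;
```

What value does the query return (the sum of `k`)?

4

Base: (n20, k=0).
Iteration 1: edges from {n20} -> (n18, k=1), (n9, k=1).
Iteration 2: edges from {n18,n9} -> (n9, k=2).
Iteration 3: no outgoing edges from {n9}; recursion stops.
SUM(k) = 0 + 1 + 1 + 2 = 4.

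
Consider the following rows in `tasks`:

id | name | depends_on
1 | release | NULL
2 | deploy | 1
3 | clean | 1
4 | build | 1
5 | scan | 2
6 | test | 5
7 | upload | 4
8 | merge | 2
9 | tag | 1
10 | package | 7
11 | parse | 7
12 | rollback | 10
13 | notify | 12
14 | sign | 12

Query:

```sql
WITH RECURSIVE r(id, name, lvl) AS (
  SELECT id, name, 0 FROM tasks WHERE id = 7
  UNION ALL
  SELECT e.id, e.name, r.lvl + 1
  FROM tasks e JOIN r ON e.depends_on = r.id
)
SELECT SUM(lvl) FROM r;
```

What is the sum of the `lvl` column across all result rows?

10

Base: id=7 (upload) at lvl 0.
Iteration 1: rows with depends_on in {7} -> package (id 10, lvl 1), parse (id 11, lvl 1).
Iteration 2: rows with depends_on in {10,11} -> rollback (id 12, lvl 2).
Iteration 3: rows with depends_on in {12} -> notify (id 13, lvl 3), sign (id 14, lvl 3).
Iteration 4: no rows with depends_on in {13,14}; recursion stops.
SUM(lvl) = 0 + 1 + 1 + 2 + 3 + 3 = 10.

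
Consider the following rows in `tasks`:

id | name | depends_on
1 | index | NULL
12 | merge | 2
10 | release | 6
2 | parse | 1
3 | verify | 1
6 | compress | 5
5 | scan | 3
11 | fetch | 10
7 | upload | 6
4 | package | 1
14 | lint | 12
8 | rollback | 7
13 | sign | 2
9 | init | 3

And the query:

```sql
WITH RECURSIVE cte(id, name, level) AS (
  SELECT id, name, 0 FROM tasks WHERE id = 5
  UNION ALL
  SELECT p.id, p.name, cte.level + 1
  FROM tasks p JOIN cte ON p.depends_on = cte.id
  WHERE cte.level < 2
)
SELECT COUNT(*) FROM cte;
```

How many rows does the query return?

4

Base: id=5 (scan) at level 0.
Iteration 1: rows with depends_on in {5} -> compress (id 6, level 1).
Iteration 2: rows with depends_on in {6} -> upload (id 7, level 2), release (id 10, level 2).
Iteration 3: level < 2 fails for all current rows; recursion stops.
Total rows emitted: 4.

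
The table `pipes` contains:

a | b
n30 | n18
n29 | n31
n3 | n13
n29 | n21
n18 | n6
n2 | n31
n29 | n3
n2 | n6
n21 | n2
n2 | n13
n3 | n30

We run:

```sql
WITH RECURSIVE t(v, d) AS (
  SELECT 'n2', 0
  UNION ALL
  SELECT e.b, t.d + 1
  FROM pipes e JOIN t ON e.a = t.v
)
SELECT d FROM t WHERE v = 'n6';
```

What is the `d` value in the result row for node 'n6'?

1

Base: (n2, d=0).
Iteration 1: edges from {n2} -> (n13, d=1), (n31, d=1), (n6, d=1).
Iteration 2: no outgoing edges from {n13,n31,n6}; recursion stops.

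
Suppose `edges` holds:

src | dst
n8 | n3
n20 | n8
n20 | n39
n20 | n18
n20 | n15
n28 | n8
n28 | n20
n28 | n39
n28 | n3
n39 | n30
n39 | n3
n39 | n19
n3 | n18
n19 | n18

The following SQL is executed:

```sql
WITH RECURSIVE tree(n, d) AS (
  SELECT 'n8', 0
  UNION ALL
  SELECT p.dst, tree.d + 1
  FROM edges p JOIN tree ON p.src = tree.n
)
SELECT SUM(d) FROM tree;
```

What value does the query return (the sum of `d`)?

Base: (n8, d=0).
Iteration 1: edges from {n8} -> (n3, d=1).
Iteration 2: edges from {n3} -> (n18, d=2).
Iteration 3: no outgoing edges from {n18}; recursion stops.
SUM(d) = 0 + 1 + 2 = 3.

3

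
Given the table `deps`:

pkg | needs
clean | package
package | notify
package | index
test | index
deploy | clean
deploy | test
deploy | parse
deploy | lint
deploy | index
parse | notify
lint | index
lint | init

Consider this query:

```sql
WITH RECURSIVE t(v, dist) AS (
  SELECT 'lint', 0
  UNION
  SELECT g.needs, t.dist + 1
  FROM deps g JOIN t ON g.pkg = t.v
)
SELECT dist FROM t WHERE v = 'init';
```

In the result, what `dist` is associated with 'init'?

Base: (lint, dist=0).
Iteration 1: edges from {lint} -> (index, dist=1), (init, dist=1).
Iteration 2: no outgoing edges from {index,init}; recursion stops.

1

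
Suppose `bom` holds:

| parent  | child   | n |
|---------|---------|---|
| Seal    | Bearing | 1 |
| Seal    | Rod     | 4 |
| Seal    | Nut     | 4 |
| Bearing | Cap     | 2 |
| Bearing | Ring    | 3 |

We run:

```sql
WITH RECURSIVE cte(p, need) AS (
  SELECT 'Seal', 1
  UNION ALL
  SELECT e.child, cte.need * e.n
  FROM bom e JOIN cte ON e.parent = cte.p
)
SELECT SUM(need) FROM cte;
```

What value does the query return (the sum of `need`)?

15

Base: (Seal, need=1).
Iteration 1: components of {Seal} -> Bearing = 1*1 = 1, Nut = 1*4 = 4, Rod = 1*4 = 4.
Iteration 2: components of {Bearing,Nut,Rod} -> Cap = 1*2 = 2, Ring = 1*3 = 3.
Iteration 3: no further components; recursion stops.
SUM(need) = 1 + 1 + 4 + 4 + 2 + 3 = 15.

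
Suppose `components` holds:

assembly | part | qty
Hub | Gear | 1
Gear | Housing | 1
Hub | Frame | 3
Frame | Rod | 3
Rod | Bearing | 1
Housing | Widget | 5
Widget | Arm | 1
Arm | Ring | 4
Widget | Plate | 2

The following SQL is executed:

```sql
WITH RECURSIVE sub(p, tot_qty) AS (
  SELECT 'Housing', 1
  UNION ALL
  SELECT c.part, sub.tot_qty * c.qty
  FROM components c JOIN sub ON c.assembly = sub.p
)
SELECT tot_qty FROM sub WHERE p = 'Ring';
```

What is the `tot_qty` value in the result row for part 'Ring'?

Base: (Housing, tot_qty=1).
Iteration 1: components of {Housing} -> Widget = 1*5 = 5.
Iteration 2: components of {Widget} -> Arm = 5*1 = 5, Plate = 5*2 = 10.
Iteration 3: components of {Arm,Plate} -> Ring = 5*4 = 20.
Iteration 4: no further components; recursion stops.

20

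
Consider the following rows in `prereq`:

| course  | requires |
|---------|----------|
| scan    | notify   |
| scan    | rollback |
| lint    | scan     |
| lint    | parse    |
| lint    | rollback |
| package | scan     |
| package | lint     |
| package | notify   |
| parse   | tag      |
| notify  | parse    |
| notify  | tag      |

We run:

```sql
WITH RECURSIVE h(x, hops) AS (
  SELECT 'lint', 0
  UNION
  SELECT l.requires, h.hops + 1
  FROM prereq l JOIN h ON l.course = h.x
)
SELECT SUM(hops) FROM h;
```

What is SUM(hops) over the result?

Base: (lint, hops=0).
Iteration 1: edges from {lint} -> (parse, hops=1), (rollback, hops=1), (scan, hops=1).
Iteration 2: edges from {parse,rollback,scan} -> (notify, hops=2), (rollback, hops=2), (tag, hops=2).
Iteration 3: edges from {notify,rollback,tag} -> (parse, hops=3), (tag, hops=3).
Iteration 4: edges from {parse,tag} -> (tag, hops=4).
Iteration 5: no outgoing edges from {tag}; recursion stops.
SUM(hops) = 0 + 1 + 1 + 1 + 2 + 2 + 2 + 3 + 3 + 4 = 19.

19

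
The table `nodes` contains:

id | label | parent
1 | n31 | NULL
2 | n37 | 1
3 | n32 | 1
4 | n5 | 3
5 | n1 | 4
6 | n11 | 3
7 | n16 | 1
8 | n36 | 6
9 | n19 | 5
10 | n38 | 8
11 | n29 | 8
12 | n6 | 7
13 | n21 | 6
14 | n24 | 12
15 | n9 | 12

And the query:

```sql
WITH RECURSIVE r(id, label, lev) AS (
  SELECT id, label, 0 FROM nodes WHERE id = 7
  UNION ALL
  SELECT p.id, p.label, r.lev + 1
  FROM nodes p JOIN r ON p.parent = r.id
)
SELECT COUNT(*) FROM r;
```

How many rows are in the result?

Base: id=7 (n16) at lev 0.
Iteration 1: rows with parent in {7} -> n6 (id 12, lev 1).
Iteration 2: rows with parent in {12} -> n24 (id 14, lev 2), n9 (id 15, lev 2).
Iteration 3: no rows with parent in {14,15}; recursion stops.
Total rows emitted: 4.

4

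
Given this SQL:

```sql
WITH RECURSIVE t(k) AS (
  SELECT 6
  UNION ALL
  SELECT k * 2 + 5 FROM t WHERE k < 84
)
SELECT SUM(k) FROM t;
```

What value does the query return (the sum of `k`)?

Base: k=6.
Iteration 1: 6 < 84 holds -> k = 6 * 2 + 5 = 17.
Iteration 2: 17 < 84 holds -> k = 17 * 2 + 5 = 39.
Iteration 3: 39 < 84 holds -> k = 39 * 2 + 5 = 83.
Iteration 4: 83 < 84 holds -> k = 83 * 2 + 5 = 171.
Iteration 5: 171 < 84 fails; recursion stops.
SUM(k) = 6 + 17 + 39 + 83 + 171 = 316.

316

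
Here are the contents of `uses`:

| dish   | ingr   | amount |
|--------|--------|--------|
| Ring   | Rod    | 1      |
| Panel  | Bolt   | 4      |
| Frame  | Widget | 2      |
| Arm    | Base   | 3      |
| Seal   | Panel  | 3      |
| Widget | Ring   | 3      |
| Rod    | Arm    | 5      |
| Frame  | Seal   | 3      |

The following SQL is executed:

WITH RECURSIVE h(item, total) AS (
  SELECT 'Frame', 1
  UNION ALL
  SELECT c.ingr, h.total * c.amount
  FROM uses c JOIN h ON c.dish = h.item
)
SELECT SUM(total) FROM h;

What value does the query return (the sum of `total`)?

183

Base: (Frame, total=1).
Iteration 1: components of {Frame} -> Seal = 1*3 = 3, Widget = 1*2 = 2.
Iteration 2: components of {Seal,Widget} -> Panel = 3*3 = 9, Ring = 2*3 = 6.
Iteration 3: components of {Panel,Ring} -> Bolt = 9*4 = 36, Rod = 6*1 = 6.
Iteration 4: components of {Bolt,Rod} -> Arm = 6*5 = 30.
Iteration 5: components of {Arm} -> Base = 30*3 = 90.
Iteration 6: no further components; recursion stops.
SUM(total) = 1 + 2 + 3 + 6 + 9 + 6 + 36 + 30 + 90 = 183.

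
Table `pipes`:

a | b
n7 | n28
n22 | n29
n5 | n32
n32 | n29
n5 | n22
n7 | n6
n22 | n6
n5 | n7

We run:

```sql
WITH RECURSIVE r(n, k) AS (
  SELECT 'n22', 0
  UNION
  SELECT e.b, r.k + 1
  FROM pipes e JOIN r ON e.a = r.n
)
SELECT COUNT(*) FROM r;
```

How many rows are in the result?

3

Base: (n22, k=0).
Iteration 1: edges from {n22} -> (n29, k=1), (n6, k=1).
Iteration 2: no outgoing edges from {n29,n6}; recursion stops.
Total rows emitted: 3.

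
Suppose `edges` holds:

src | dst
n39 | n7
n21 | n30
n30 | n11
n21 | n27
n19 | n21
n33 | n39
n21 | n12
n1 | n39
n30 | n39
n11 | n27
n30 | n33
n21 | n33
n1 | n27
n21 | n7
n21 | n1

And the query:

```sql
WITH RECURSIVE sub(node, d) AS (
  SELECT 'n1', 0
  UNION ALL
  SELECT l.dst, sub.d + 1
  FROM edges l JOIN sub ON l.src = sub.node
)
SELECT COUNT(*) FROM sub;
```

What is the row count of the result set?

Base: (n1, d=0).
Iteration 1: edges from {n1} -> (n27, d=1), (n39, d=1).
Iteration 2: edges from {n27,n39} -> (n7, d=2).
Iteration 3: no outgoing edges from {n7}; recursion stops.
Total rows emitted: 4.

4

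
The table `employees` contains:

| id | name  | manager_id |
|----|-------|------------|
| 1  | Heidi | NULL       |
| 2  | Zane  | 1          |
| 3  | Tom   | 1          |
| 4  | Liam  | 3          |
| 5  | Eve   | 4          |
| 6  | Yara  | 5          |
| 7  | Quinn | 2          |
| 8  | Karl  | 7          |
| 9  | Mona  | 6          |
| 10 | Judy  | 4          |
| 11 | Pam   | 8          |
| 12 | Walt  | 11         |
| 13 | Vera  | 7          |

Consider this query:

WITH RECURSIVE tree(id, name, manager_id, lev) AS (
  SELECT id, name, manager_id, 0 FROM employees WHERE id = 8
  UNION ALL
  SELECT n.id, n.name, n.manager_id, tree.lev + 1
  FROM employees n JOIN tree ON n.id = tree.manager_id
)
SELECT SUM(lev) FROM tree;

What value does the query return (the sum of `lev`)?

Base: id=8 (Karl), manager_id=7, lev 0.
Iteration 1: join on id=7 -> Quinn (id 7, manager_id=2, lev 1).
Iteration 2: join on id=2 -> Zane (id 2, manager_id=1, lev 2).
Iteration 3: join on id=1 -> Heidi (id 1, manager_id=NULL, lev 3).
Iteration 4: manager_id is NULL; no match; recursion stops.
SUM(lev) = 0 + 1 + 2 + 3 = 6.

6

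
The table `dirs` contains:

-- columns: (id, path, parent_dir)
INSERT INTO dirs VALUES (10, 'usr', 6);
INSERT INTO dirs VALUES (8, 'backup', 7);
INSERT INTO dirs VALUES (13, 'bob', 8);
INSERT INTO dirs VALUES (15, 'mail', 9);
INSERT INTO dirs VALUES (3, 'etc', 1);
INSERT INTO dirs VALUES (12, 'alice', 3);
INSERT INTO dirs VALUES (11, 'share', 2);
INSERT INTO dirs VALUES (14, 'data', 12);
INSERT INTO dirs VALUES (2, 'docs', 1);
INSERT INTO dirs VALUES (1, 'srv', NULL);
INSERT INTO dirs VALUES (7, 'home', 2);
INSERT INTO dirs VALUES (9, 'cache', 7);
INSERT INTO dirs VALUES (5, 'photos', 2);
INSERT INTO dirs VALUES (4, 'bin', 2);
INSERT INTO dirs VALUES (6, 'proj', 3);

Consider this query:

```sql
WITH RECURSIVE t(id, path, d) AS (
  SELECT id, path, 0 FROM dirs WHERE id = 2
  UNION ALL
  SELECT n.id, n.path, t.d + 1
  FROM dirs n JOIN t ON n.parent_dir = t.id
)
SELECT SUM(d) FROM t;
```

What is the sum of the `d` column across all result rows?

14

Base: id=2 (docs) at d 0.
Iteration 1: rows with parent_dir in {2} -> bin (id 4, d 1), photos (id 5, d 1), home (id 7, d 1), share (id 11, d 1).
Iteration 2: rows with parent_dir in {4,5,7,11} -> backup (id 8, d 2), cache (id 9, d 2).
Iteration 3: rows with parent_dir in {8,9} -> bob (id 13, d 3), mail (id 15, d 3).
Iteration 4: no rows with parent_dir in {13,15}; recursion stops.
SUM(d) = 0 + 1 + 1 + 1 + 1 + 2 + 2 + 3 + 3 = 14.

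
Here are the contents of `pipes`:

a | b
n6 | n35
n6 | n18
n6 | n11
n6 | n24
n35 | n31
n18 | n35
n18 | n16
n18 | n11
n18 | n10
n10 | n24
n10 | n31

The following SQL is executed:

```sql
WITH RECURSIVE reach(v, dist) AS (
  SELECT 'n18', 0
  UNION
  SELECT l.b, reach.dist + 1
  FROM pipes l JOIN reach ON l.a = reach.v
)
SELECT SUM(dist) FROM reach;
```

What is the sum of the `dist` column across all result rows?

8

Base: (n18, dist=0).
Iteration 1: edges from {n18} -> (n10, dist=1), (n11, dist=1), (n16, dist=1), (n35, dist=1).
Iteration 2: edges from {n10,n11,n16,n35} -> (n24, dist=2), (n31, dist=2). [UNION drops 1 duplicate row(s)]
Iteration 3: no outgoing edges from {n24,n31}; recursion stops.
SUM(dist) = 0 + 1 + 1 + 1 + 1 + 2 + 2 = 8.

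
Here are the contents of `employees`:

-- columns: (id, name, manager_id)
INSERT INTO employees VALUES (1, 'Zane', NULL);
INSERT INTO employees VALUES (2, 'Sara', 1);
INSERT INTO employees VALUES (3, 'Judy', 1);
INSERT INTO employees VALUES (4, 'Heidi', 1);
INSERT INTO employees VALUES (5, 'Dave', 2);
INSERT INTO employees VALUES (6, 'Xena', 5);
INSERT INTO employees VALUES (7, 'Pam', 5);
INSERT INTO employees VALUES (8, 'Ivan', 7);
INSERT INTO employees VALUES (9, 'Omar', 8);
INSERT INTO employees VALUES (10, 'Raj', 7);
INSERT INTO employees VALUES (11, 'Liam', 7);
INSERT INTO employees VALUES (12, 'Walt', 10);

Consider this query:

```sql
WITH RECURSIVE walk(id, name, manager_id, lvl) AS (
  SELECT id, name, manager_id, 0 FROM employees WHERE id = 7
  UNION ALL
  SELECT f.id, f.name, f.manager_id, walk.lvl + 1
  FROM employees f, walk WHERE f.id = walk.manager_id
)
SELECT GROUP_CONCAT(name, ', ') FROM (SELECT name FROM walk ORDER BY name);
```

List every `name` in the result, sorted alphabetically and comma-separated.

Dave, Pam, Sara, Zane

Base: id=7 (Pam), manager_id=5, lvl 0.
Iteration 1: join on id=5 -> Dave (id 5, manager_id=2, lvl 1).
Iteration 2: join on id=2 -> Sara (id 2, manager_id=1, lvl 2).
Iteration 3: join on id=1 -> Zane (id 1, manager_id=NULL, lvl 3).
Iteration 4: manager_id is NULL; no match; recursion stops.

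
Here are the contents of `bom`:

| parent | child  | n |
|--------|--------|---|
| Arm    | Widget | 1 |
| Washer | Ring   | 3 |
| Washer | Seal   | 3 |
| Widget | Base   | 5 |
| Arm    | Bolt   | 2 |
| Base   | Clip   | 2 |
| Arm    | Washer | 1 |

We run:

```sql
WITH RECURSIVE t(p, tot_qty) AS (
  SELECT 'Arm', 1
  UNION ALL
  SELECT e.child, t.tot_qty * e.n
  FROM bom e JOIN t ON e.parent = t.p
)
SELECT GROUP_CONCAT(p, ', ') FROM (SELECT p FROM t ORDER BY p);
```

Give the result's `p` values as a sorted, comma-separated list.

Base: (Arm, tot_qty=1).
Iteration 1: components of {Arm} -> Bolt = 1*2 = 2, Washer = 1*1 = 1, Widget = 1*1 = 1.
Iteration 2: components of {Bolt,Washer,Widget} -> Base = 1*5 = 5, Ring = 1*3 = 3, Seal = 1*3 = 3.
Iteration 3: components of {Base,Ring,Seal} -> Clip = 5*2 = 10.
Iteration 4: no further components; recursion stops.

Arm, Base, Bolt, Clip, Ring, Seal, Washer, Widget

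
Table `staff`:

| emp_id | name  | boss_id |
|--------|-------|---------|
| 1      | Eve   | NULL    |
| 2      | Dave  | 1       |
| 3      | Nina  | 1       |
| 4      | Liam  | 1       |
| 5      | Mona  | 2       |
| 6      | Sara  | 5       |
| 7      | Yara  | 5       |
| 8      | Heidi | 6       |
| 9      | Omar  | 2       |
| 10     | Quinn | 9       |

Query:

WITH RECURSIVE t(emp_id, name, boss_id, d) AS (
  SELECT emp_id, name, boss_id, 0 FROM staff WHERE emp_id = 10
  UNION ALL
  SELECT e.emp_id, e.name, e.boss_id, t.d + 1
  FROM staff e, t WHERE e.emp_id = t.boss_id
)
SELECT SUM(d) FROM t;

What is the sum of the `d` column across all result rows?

6

Base: emp_id=10 (Quinn), boss_id=9, d 0.
Iteration 1: join on emp_id=9 -> Omar (id 9, boss_id=2, d 1).
Iteration 2: join on emp_id=2 -> Dave (id 2, boss_id=1, d 2).
Iteration 3: join on emp_id=1 -> Eve (id 1, boss_id=NULL, d 3).
Iteration 4: boss_id is NULL; no match; recursion stops.
SUM(d) = 0 + 1 + 2 + 3 = 6.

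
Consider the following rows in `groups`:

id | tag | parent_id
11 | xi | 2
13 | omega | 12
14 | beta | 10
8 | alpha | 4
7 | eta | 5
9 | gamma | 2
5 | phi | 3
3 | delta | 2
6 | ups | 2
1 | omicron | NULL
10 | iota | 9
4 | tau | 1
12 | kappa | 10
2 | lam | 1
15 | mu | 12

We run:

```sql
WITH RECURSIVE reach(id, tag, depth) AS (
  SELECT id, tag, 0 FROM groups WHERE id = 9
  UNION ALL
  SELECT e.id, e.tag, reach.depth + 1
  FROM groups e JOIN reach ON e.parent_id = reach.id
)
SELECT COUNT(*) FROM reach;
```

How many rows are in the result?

Base: id=9 (gamma) at depth 0.
Iteration 1: rows with parent_id in {9} -> iota (id 10, depth 1).
Iteration 2: rows with parent_id in {10} -> kappa (id 12, depth 2), beta (id 14, depth 2).
Iteration 3: rows with parent_id in {12,14} -> omega (id 13, depth 3), mu (id 15, depth 3).
Iteration 4: no rows with parent_id in {13,15}; recursion stops.
Total rows emitted: 6.

6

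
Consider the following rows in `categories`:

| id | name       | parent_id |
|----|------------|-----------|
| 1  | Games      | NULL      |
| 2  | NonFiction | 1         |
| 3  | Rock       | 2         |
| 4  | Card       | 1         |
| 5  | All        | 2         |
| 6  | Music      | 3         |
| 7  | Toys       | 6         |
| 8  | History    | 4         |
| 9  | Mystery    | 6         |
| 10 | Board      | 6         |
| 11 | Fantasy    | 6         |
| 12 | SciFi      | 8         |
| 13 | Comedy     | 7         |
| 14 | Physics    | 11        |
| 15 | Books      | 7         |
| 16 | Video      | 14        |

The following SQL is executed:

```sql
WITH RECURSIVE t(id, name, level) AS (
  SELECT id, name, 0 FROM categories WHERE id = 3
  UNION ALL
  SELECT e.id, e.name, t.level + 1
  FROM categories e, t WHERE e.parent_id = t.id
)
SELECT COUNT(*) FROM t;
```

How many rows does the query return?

10

Base: id=3 (Rock) at level 0.
Iteration 1: rows with parent_id in {3} -> Music (id 6, level 1).
Iteration 2: rows with parent_id in {6} -> Toys (id 7, level 2), Mystery (id 9, level 2), Board (id 10, level 2), Fantasy (id 11, level 2).
Iteration 3: rows with parent_id in {7,9,10,11} -> Comedy (id 13, level 3), Physics (id 14, level 3), Books (id 15, level 3).
Iteration 4: rows with parent_id in {13,14,15} -> Video (id 16, level 4).
Iteration 5: no rows with parent_id in {16}; recursion stops.
Total rows emitted: 10.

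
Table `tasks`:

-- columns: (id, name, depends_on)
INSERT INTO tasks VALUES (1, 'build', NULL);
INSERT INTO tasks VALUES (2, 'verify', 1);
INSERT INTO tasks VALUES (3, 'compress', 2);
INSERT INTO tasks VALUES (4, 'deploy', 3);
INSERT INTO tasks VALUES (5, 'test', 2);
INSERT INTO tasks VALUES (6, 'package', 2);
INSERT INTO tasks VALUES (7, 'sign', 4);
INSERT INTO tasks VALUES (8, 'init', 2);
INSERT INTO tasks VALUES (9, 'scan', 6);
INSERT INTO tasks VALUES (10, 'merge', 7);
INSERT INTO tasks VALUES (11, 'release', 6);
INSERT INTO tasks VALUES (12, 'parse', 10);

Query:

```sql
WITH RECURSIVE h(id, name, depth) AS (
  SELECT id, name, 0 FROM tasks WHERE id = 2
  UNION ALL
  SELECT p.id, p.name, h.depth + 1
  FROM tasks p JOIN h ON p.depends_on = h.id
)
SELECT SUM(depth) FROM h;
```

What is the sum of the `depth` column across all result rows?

22

Base: id=2 (verify) at depth 0.
Iteration 1: rows with depends_on in {2} -> compress (id 3, depth 1), test (id 5, depth 1), package (id 6, depth 1), init (id 8, depth 1).
Iteration 2: rows with depends_on in {3,5,6,8} -> deploy (id 4, depth 2), scan (id 9, depth 2), release (id 11, depth 2).
Iteration 3: rows with depends_on in {4,9,11} -> sign (id 7, depth 3).
Iteration 4: rows with depends_on in {7} -> merge (id 10, depth 4).
Iteration 5: rows with depends_on in {10} -> parse (id 12, depth 5).
Iteration 6: no rows with depends_on in {12}; recursion stops.
SUM(depth) = 0 + 1 + 1 + 1 + 1 + 2 + 2 + 2 + 3 + 4 + 5 = 22.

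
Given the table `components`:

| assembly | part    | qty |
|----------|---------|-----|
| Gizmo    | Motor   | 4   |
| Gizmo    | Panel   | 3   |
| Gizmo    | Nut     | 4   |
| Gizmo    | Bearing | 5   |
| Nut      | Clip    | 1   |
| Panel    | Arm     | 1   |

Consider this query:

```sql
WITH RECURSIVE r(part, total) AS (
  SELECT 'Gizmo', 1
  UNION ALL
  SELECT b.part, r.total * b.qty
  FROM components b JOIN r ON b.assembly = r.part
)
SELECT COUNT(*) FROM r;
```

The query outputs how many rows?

7

Base: (Gizmo, total=1).
Iteration 1: components of {Gizmo} -> Bearing = 1*5 = 5, Motor = 1*4 = 4, Nut = 1*4 = 4, Panel = 1*3 = 3.
Iteration 2: components of {Bearing,Motor,Nut,Panel} -> Arm = 3*1 = 3, Clip = 4*1 = 4.
Iteration 3: no further components; recursion stops.
Total rows emitted: 7.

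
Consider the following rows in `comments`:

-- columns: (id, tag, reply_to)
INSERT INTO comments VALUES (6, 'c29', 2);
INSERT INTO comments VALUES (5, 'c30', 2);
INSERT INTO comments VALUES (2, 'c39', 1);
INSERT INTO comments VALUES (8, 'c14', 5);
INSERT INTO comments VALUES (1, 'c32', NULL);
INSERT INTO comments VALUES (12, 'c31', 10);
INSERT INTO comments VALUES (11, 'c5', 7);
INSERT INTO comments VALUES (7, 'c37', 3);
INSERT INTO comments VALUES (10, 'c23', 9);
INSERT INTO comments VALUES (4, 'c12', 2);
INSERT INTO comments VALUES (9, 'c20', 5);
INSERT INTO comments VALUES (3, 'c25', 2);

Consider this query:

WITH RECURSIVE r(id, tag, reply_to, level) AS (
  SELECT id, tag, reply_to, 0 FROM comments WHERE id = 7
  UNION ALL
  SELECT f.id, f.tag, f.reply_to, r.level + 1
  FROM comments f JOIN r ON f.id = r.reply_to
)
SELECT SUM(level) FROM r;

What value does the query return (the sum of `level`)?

6

Base: id=7 (c37), reply_to=3, level 0.
Iteration 1: join on id=3 -> c25 (id 3, reply_to=2, level 1).
Iteration 2: join on id=2 -> c39 (id 2, reply_to=1, level 2).
Iteration 3: join on id=1 -> c32 (id 1, reply_to=NULL, level 3).
Iteration 4: reply_to is NULL; no match; recursion stops.
SUM(level) = 0 + 1 + 2 + 3 = 6.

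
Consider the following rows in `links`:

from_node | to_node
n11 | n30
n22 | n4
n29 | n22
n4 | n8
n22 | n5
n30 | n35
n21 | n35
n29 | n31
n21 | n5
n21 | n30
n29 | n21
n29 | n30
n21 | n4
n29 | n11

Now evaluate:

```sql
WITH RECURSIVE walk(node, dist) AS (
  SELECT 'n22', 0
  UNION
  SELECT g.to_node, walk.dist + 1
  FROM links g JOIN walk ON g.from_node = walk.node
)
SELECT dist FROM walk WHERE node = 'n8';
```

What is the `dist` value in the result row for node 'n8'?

2

Base: (n22, dist=0).
Iteration 1: edges from {n22} -> (n4, dist=1), (n5, dist=1).
Iteration 2: edges from {n4,n5} -> (n8, dist=2).
Iteration 3: no outgoing edges from {n8}; recursion stops.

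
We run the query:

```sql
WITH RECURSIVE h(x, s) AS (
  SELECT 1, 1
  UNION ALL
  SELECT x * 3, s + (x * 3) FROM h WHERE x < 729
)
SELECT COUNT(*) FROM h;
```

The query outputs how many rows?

7

Base: x=1, s=1.
Iteration 1: 1 < 729 holds -> x = 1 * 3 = 3, s = 1 + 3 = 4.
Iteration 2: 3 < 729 holds -> x = 3 * 3 = 9, s = 4 + 9 = 13.
Iteration 3: 9 < 729 holds -> x = 9 * 3 = 27, s = 13 + 27 = 40.
Iteration 4: 27 < 729 holds -> x = 27 * 3 = 81, s = 40 + 81 = 121.
Iteration 5: 81 < 729 holds -> x = 81 * 3 = 243, s = 121 + 243 = 364.
Iteration 6: 243 < 729 holds -> x = 243 * 3 = 729, s = 364 + 729 = 1093.
Iteration 7: 729 < 729 fails; recursion stops.
Total rows emitted: 7.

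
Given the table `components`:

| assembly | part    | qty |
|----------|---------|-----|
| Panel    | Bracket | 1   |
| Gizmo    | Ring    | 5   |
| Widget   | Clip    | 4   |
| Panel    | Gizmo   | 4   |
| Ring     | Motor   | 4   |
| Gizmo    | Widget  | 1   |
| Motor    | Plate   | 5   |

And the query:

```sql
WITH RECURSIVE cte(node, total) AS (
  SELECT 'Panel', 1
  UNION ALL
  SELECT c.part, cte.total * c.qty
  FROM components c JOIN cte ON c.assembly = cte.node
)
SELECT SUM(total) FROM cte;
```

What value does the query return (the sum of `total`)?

Base: (Panel, total=1).
Iteration 1: components of {Panel} -> Bracket = 1*1 = 1, Gizmo = 1*4 = 4.
Iteration 2: components of {Bracket,Gizmo} -> Ring = 4*5 = 20, Widget = 4*1 = 4.
Iteration 3: components of {Ring,Widget} -> Clip = 4*4 = 16, Motor = 20*4 = 80.
Iteration 4: components of {Clip,Motor} -> Plate = 80*5 = 400.
Iteration 5: no further components; recursion stops.
SUM(total) = 1 + 4 + 1 + 20 + 4 + 80 + 16 + 400 = 526.

526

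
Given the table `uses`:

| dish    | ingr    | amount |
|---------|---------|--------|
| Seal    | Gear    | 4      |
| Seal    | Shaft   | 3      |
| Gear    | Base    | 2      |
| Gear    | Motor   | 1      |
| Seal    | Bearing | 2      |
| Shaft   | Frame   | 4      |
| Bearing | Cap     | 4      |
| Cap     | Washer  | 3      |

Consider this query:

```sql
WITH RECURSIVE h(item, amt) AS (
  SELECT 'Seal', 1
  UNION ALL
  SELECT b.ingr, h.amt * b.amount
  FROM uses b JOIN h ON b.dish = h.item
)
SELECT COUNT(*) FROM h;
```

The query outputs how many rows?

Base: (Seal, amt=1).
Iteration 1: components of {Seal} -> Bearing = 1*2 = 2, Gear = 1*4 = 4, Shaft = 1*3 = 3.
Iteration 2: components of {Bearing,Gear,Shaft} -> Base = 4*2 = 8, Cap = 2*4 = 8, Frame = 3*4 = 12, Motor = 4*1 = 4.
Iteration 3: components of {Base,Cap,Frame,Motor} -> Washer = 8*3 = 24.
Iteration 4: no further components; recursion stops.
Total rows emitted: 9.

9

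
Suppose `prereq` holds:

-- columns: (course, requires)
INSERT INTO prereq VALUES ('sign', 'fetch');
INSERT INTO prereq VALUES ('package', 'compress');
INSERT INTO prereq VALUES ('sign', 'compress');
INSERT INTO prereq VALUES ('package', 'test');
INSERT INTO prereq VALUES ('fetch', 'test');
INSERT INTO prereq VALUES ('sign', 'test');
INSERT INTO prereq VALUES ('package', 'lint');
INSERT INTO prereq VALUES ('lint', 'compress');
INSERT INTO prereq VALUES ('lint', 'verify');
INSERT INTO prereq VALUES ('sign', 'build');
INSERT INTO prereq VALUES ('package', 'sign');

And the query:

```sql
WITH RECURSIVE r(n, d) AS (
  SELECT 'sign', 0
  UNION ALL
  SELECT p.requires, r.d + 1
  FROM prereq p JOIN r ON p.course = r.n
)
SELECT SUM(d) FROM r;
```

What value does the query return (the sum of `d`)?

6

Base: (sign, d=0).
Iteration 1: edges from {sign} -> (build, d=1), (compress, d=1), (fetch, d=1), (test, d=1).
Iteration 2: edges from {build,compress,fetch,test} -> (test, d=2).
Iteration 3: no outgoing edges from {test}; recursion stops.
SUM(d) = 0 + 1 + 1 + 1 + 1 + 2 = 6.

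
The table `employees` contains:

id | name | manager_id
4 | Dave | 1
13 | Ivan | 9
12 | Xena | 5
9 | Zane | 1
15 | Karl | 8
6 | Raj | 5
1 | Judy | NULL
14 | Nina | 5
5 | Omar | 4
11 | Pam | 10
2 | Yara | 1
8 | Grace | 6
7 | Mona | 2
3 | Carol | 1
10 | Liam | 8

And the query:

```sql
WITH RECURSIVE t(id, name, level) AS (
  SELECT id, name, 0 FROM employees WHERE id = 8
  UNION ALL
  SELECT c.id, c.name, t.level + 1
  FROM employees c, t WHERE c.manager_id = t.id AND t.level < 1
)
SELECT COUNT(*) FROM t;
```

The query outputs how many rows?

Base: id=8 (Grace) at level 0.
Iteration 1: rows with manager_id in {8} -> Liam (id 10, level 1), Karl (id 15, level 1).
Iteration 2: level < 1 fails for all current rows; recursion stops.
Total rows emitted: 3.

3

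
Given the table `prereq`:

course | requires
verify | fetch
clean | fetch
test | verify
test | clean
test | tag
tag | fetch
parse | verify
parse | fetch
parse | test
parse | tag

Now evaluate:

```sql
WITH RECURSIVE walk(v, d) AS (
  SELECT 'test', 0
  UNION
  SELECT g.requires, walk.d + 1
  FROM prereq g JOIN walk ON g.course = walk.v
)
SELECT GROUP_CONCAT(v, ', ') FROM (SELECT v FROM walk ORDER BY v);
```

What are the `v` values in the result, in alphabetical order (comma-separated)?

clean, fetch, tag, test, verify

Base: (test, d=0).
Iteration 1: edges from {test} -> (clean, d=1), (tag, d=1), (verify, d=1).
Iteration 2: edges from {clean,tag,verify} -> (fetch, d=2). [UNION drops 2 duplicate row(s)]
Iteration 3: no outgoing edges from {fetch}; recursion stops.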